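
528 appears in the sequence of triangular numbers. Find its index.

32

Set n(n+1)/2 = 528, giving n² + n − 1056 = 0.
The discriminant is 1 + 8·528 = 4225, and √4225 = 65.
So n = (-1 + 65) / 2 = 64/2 = 32.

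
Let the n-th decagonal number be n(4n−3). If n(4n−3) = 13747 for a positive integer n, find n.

59

Set n(4n−3) = 13747, giving 4n² − 3n − 13747 = 0.
The discriminant is 9 + 16·13747 = 219961, and √219961 = 469.
So n = (3 + 469) / 8 = 472/8 = 59.
Check: 59·(4·59 − 3) = 13747. ✓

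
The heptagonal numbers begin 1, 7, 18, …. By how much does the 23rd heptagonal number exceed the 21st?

23·(5·23 − 3)/2 = 1288 and 21·(5·21 − 3)/2 = 1071.
Difference: 1288 − 1071 = 217.

217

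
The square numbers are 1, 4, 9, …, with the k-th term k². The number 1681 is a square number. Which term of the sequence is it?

We need n² = 1681, so n = √1681 = 41.
Check: 41² = 1681. ✓

41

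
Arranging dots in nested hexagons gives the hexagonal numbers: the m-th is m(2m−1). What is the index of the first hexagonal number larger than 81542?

203

Solve n(2n−1) > 81542 for integer n.
The largest n with value ≤ 81542 is 202 (since 81406 ≤ 81542 < 82215), so the first above is n = 203, value 82215.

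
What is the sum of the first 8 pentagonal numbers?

288

Σ i(3i−1)/2 = (3Σi² − Σi) / 2 over i = 1..8.
Σi = 36 and Σi² = 204.
(3·204 − 1·36) / 2 = 576/2 = 288.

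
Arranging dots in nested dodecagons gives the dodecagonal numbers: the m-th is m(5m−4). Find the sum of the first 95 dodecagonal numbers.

Σ i(5i−4) = 5Σi² − 4Σi over i = 1..95.
Σi = 4560 and Σi² = 290320.
5·290320 − 4·4560 = 1433360.

1433360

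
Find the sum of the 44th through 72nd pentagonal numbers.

Σ i(3i−1)/2 = (3Σi² − Σi) / 2 over i = 44..72.
Σi = 2628 − 946 = 1682 and Σi² = 127020 − 27434 = 99586.
(3·99586 − 1·1682) / 2 = 297076/2 = 148538.

148538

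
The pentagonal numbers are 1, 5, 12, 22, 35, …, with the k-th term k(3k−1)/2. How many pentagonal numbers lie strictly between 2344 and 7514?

31

The n-th pentagonal number is n(3n−1)/2.
Smallest index with value > 2344: n = 40 (giving 2380).
Largest index with value < 7514: n = 70 (giving 7315).
Indices 40 through 70: 31 terms.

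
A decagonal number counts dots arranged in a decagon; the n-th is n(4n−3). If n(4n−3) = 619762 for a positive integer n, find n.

Set n(4n−3) = 619762, giving 4n² − 3n − 619762 = 0.
So n = (3 + 3149) / 8 = 3152/8 = 394.

394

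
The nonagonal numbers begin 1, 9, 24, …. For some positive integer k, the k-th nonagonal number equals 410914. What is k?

343

Set n(7n−5)/2 = 410914, giving 7n² − 5n − 821828 = 0.
The discriminant is 25 + 56·410914 = 23011209, and √23011209 = 4797.
So n = (5 + 4797) / 14 = 4802/14 = 343.
Check: 343·(7·343 − 5)/2 = 410914. ✓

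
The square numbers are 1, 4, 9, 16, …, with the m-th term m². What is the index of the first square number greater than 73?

Solve n² > 73 for integer n.
The largest n with value ≤ 73 is 8 (since 64 ≤ 73 < 81), so the first above is n = 9, value 81.

9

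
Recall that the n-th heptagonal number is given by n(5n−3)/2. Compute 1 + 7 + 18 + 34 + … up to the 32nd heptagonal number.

27808

Σ i(5i−3)/2 = (5Σi² − 3Σi) / 2 over i = 1..32.
Σi = 528 and Σi² = 11440.
(5·11440 − 3·528) / 2 = 55616/2 = 27808.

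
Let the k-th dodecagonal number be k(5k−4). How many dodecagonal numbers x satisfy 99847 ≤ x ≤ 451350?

The n-th dodecagonal number is n(5n−4).
Smallest index with value ≥ 99847: n = 142 (giving 100252).
Largest index with value ≤ 451350: n = 300 (giving 448800).
Indices 142 through 300: 159 terms.

159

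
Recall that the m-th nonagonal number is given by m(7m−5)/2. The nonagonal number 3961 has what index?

34

Set n(7n−5)/2 = 3961, giving 7n² − 5n − 7922 = 0.
The discriminant is 25 + 56·3961 = 221841, and √221841 = 471.
So n = (5 + 471) / 14 = 476/14 = 34.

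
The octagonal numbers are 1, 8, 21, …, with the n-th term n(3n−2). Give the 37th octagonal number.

The 37th octagonal number is n(3n−2) with n = 37.
37·(3·37 − 2) = 37·109 = 4033.

4033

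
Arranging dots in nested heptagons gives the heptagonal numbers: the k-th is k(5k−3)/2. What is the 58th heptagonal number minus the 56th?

567

58·(5·58 − 3)/2 = 8323 and 56·(5·56 − 3)/2 = 7756.
Difference: 8323 − 7756 = 567.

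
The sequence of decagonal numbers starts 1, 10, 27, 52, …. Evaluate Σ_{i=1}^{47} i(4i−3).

139496

Σ i(4i−3) = 4Σi² − 3Σi over i = 1..47.
Σi = 1128 and Σi² = 35720.
4·35720 − 3·1128 = 139496.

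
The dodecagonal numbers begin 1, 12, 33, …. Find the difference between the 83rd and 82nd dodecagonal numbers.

821

Consecutive dodecagonal numbers differ by 10n − 9: here 10·83 − 9 = 821.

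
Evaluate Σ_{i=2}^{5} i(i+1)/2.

34

Σ i(i+1)/2 = (Σi² + Σi) / 2 over i = 2..5.
Σi = 15 − 1 = 14 and Σi² = 55 − 1 = 54.
(1·54 + 1·14) / 2 = 68/2 = 34.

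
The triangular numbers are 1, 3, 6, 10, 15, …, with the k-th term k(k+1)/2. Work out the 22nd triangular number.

22·23/2 = 506/2 = 253.

253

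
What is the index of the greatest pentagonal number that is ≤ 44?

Solve n(3n−1)/2 ≤ 44 for integer n.
n = 5 gives 35 ≤ 44, while n = 6 gives 51 > 44; so the answer is index 5.

5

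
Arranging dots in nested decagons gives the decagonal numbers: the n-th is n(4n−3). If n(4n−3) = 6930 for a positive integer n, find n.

Set n(4n−3) = 6930, giving 4n² − 3n − 6930 = 0.
So n = (3 + 333) / 8 = 336/8 = 42.

42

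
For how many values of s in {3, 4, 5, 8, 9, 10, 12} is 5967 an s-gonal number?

1

s = 3: P(3, 108) = 5886 and P(3, 109) = 5995; 5967 is not s-gonal.
s = 4: P(4, 77) = 5929 and P(4, 78) = 6084; 5967 is not s-gonal.
s = 5: P(5, 63) = 5922 and P(5, 64) = 6112; 5967 is not s-gonal.
s = 8: P(8, 44) = 5720 and P(8, 45) = 5985; 5967 is not s-gonal.
s = 9: P(9, 41) = 5781 and P(9, 42) = 6069; 5967 is not s-gonal.
s = 10: P(10, 39) = 5967. ✓
s = 12: P(12, 34) = 5644 and P(12, 35) = 5985; 5967 is not s-gonal.
Hits: s ∈ {10} → 1.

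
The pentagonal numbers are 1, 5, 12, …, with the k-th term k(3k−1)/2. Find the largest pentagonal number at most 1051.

Solve n(3n−1)/2 ≤ 1051 for integer n.
n = 26 gives 1001 ≤ 1051, while n = 27 gives 1080 > 1051; so the answer is 1001.

1001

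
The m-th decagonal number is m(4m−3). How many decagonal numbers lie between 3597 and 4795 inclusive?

5

The n-th decagonal number is n(4n−3).
Smallest index with value ≥ 3597: n = 31 (giving 3751).
Largest index with value ≤ 4795: n = 35 (giving 4795).
Indices 31 through 35: 5 terms.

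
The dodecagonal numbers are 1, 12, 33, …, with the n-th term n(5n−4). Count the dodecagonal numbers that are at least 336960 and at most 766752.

133

The n-th dodecagonal number is n(5n−4).
Smallest index with value ≥ 336960: n = 260 (giving 336960).
Largest index with value ≤ 766752: n = 392 (giving 766752).
Indices 260 through 392: 133 terms.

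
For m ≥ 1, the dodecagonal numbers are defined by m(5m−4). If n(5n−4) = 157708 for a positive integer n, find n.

178

Set n(5n−4) = 157708, giving 5n² − 4n − 157708 = 0.
The discriminant is 16 + 20·157708 = 3154176, and √3154176 = 1776.
So n = (4 + 1776) / 10 = 1780/10 = 178.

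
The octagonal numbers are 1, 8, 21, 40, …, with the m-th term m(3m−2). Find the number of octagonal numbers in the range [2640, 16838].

The n-th octagonal number is n(3n−2).
Smallest index with value ≥ 2640: n = 30 (giving 2640).
Largest index with value ≤ 16838: n = 75 (giving 16725).
Indices 30 through 75: 46 terms.

46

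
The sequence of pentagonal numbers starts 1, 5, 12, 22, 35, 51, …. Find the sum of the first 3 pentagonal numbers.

18

Σ i(3i−1)/2 = (3Σi² − Σi) / 2 over i = 1..3.
Σi = 6 and Σi² = 14.
(3·14 − 1·6) / 2 = 36/2 = 18.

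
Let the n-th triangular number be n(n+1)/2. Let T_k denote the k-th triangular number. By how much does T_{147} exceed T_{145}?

147·148/2 = 10878 and 145·146/2 = 10585.
Difference: 10878 − 10585 = 293.

293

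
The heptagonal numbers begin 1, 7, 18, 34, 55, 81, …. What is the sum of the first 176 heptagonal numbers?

Σ i(5i−3)/2 = (5Σi² − 3Σi) / 2 over i = 1..176.
Σi = 15576 and Σi² = 1832776.
(5·1832776 − 3·15576) / 2 = 9117152/2 = 4558576.

4558576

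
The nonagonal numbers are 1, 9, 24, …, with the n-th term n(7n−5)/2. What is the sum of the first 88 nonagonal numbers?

798864

Σ i(7i−5)/2 = (7Σi² − 5Σi) / 2 over i = 1..88.
Σi = 3916 and Σi² = 231044.
(7·231044 − 5·3916) / 2 = 1597728/2 = 798864.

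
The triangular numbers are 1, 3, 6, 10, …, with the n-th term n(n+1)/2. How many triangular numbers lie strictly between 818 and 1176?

8

The n-th triangular number is n(n+1)/2.
Smallest index with value > 818: n = 40 (giving 820).
Largest index with value < 1176: n = 47 (giving 1128).
Indices 40 through 47: 8 terms.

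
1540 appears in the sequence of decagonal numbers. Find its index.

20

Set n(4n−3) = 1540, giving 4n² − 3n − 1540 = 0.
The discriminant is 9 + 16·1540 = 24649, and √24649 = 157.
So n = (3 + 157) / 8 = 160/8 = 20.
Check: 20·(4·20 − 3) = 1540. ✓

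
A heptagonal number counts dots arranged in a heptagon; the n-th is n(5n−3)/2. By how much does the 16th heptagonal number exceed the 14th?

16·(5·16 − 3)/2 = 616 and 14·(5·14 − 3)/2 = 469.
Difference: 616 − 469 = 147.

147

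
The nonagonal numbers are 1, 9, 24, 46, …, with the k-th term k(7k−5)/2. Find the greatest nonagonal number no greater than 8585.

Solve n(7n−5)/2 ≤ 8585 for integer n.
n = 49 gives 8281 ≤ 8585, while n = 50 gives 8625 > 8585; so the answer is 8281.

8281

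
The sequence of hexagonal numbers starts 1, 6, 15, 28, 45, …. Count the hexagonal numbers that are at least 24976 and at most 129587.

143

The n-th hexagonal number is n(2n−1).
Smallest index with value ≥ 24976: n = 112 (giving 24976).
Largest index with value ≤ 129587: n = 254 (giving 128778).
Indices 112 through 254: 143 terms.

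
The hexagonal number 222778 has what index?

Set n(2n−1) = 222778, giving 2n² − n − 222778 = 0.
The discriminant is 1 + 8·222778 = 1782225, and √1782225 = 1335.
So n = (1 + 1335) / 4 = 1336/4 = 334.
Check: 334·(2·334 − 1) = 222778. ✓

334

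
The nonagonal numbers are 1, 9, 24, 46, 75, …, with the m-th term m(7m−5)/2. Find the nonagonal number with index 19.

1216

The 19th nonagonal number is n(7n−5)/2 with n = 19.
19·(7·19 − 5)/2 = 19·128/2 = 19·64 = 1216.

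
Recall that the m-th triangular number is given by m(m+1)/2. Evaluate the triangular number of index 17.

153

The 17th triangular number is n(n+1)/2 with n = 17.
17·18/2 = 306/2 = 153.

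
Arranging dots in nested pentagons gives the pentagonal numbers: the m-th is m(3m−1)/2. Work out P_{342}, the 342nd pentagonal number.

175275

342·(3·342 − 1)/2 = 342·1025/2 = 175275.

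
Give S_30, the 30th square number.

30² = 900.

900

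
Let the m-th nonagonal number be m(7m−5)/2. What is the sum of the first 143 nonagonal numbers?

3421704

Σ i(7i−5)/2 = (7Σi² − 5Σi) / 2 over i = 1..143.
Σi = 10296 and Σi² = 984984.
(7·984984 − 5·10296) / 2 = 6843408/2 = 3421704.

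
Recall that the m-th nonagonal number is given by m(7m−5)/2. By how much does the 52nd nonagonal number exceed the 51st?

Consecutive nonagonal numbers differ by 7n − 6: here 7·52 − 6 = 358.

358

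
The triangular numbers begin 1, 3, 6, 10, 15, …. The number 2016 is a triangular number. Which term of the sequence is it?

Set n(n+1)/2 = 2016, giving n² + n − 4032 = 0.
The discriminant is 1 + 8·2016 = 16129, and √16129 = 127.
So n = (-1 + 127) / 2 = 126/2 = 63.
Check: 63·64/2 = 2016. ✓

63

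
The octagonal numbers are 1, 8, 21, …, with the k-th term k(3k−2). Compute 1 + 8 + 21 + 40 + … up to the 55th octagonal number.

Σ i(3i−2) = 3Σi² − 2Σi over i = 1..55.
Σi = 1540 and Σi² = 56980.
3·56980 − 2·1540 = 167860.

167860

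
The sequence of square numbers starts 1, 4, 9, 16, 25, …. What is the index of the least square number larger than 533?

Solve n² > 533 for integer n.
The largest n with value ≤ 533 is 23 (since 529 ≤ 533 < 576), so the first above is n = 24, value 576.

24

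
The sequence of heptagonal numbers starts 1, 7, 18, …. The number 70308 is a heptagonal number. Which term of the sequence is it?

168

Set n(5n−3)/2 = 70308, giving 5n² − 3n − 140616 = 0.
The discriminant is 9 + 40·70308 = 2812329, and √2812329 = 1677.
So n = (3 + 1677) / 10 = 1680/10 = 168.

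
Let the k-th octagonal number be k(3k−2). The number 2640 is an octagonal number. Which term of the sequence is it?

30

Set n(3n−2) = 2640, giving 3n² − 2n − 2640 = 0.
The discriminant is 4 + 12·2640 = 31684, and √31684 = 178.
So n = (2 + 178) / 6 = 180/6 = 30.
Check: 30·(3·30 − 2) = 2640. ✓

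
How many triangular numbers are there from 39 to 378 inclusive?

The n-th triangular number is n(n+1)/2.
Smallest index with value ≥ 39: n = 9 (giving 45).
Largest index with value ≤ 378: n = 27 (giving 378).
Indices 9 through 27: 19 terms.

19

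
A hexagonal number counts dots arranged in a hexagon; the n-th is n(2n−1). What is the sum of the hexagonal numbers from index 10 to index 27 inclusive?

Σ i(2i−1) = 2Σi² − Σi over i = 10..27.
Σi = 378 − 45 = 333 and Σi² = 6930 − 285 = 6645.
2·6645 − 1·333 = 12957.

12957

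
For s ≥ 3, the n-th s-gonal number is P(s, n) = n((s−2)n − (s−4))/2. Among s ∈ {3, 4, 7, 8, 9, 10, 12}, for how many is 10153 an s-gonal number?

s = 3: P(3, 142) = 10153. ✓
s = 4: P(4, 100) = 10000 and P(4, 101) = 10201; 10153 is not s-gonal.
s = 7: P(7, 64) = 10144 and P(7, 65) = 10465; 10153 is not s-gonal.
s = 8: P(8, 58) = 9976 and P(8, 59) = 10325; 10153 is not s-gonal.
s = 9: P(9, 54) = 10071 and P(9, 55) = 10450; 10153 is not s-gonal.
s = 10: P(10, 50) = 9850 and P(10, 51) = 10251; 10153 is not s-gonal.
s = 12: P(12, 45) = 9945 and P(12, 46) = 10396; 10153 is not s-gonal.
Hits: s ∈ {3} → 1.

1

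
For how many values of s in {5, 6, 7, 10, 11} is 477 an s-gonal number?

1

s = 5: P(5, 18) = 477. ✓
s = 6: P(6, 15) = 435 and P(6, 16) = 496; 477 is not s-gonal.
s = 7: P(7, 14) = 469 and P(7, 15) = 540; 477 is not s-gonal.
s = 10: P(10, 11) = 451 and P(10, 12) = 540; 477 is not s-gonal.
s = 11: P(11, 10) = 415 and P(11, 11) = 506; 477 is not s-gonal.
Hits: s ∈ {5} → 1.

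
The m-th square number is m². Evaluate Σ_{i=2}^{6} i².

Σ_{i=2}^{6} i² = 91 − 1 = 90.

90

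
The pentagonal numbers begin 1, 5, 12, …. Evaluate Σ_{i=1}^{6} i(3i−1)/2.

126

Σ i(3i−1)/2 = (3Σi² − Σi) / 2 over i = 1..6.
Σi = 21 and Σi² = 91.
(3·91 − 1·21) / 2 = 252/2 = 126.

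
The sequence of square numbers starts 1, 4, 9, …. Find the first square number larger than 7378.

7396

Solve n² > 7378 for integer n.
The largest n with value ≤ 7378 is 85 (since 7225 ≤ 7378 < 7396), so the first above is n = 86, value 7396.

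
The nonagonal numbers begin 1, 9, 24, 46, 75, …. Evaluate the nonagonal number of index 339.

339·(7·339 − 5)/2 = 339·2368/2 = 339·1184 = 401376.

401376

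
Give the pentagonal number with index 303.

The 303rd pentagonal number is n(3n−1)/2 with n = 303.
303·(3·303 − 1)/2 = 303·908/2 = 303·454 = 137562.

137562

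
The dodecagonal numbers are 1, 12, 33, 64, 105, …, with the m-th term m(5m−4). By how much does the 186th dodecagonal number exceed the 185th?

1851

Consecutive dodecagonal numbers differ by 10n − 9: here 10·186 − 9 = 1851.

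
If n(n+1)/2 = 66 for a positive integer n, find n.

11

Set n(n+1)/2 = 66, giving n² + n − 132 = 0.
The discriminant is 1 + 8·66 = 529, and √529 = 23.
So n = (-1 + 23) / 2 = 22/2 = 11.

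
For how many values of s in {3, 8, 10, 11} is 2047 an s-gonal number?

1

s = 3: P(3, 63) = 2016 and P(3, 64) = 2080; 2047 is not s-gonal.
s = 8: P(8, 26) = 1976 and P(8, 27) = 2133; 2047 is not s-gonal.
s = 10: P(10, 23) = 2047. ✓
s = 11: P(11, 21) = 1911 and P(11, 22) = 2101; 2047 is not s-gonal.
Hits: s ∈ {10} → 1.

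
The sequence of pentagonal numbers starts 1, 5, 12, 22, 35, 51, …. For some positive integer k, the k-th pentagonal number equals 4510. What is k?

55

Set n(3n−1)/2 = 4510, giving 3n² − n − 9020 = 0.
So n = (1 + 329) / 6 = 330/6 = 55.
Check: 55·(3·55 − 1)/2 = 4510. ✓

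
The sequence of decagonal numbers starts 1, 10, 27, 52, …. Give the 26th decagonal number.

2626

26·(4·26 − 3) = 26·101 = 2626.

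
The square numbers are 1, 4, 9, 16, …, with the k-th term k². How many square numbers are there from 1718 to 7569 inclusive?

The n-th square number is n².
Smallest index with value ≥ 1718: n = 42 (giving 1764).
Largest index with value ≤ 7569: n = 87 (giving 7569).
Indices 42 through 87: 46 terms.

46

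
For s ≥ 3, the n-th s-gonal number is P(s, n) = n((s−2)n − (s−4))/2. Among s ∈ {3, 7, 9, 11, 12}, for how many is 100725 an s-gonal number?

s = 3: P(3, 448) = 100576 and P(3, 449) = 101025; 100725 is not s-gonal.
s = 7: P(7, 201) = 100701 and P(7, 202) = 101707; 100725 is not s-gonal.
s = 9: P(9, 170) = 100725. ✓
s = 11: P(11, 150) = 100725. ✓
s = 12: P(12, 142) = 100252 and P(12, 143) = 101673; 100725 is not s-gonal.
Hits: s ∈ {9, 11} → 2.

2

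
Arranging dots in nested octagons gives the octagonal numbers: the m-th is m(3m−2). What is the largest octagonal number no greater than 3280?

3201

Solve n(3n−2) ≤ 3280 for integer n.
n = 33 gives 3201 ≤ 3280, while n = 34 gives 3400 > 3280; so the answer is 3201.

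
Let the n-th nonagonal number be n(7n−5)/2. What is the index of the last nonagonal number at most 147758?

Solve n(7n−5)/2 ≤ 147758 for integer n.
n = 205 gives 146575 ≤ 147758, while n = 206 gives 148011 > 147758; so the answer is index 205.

205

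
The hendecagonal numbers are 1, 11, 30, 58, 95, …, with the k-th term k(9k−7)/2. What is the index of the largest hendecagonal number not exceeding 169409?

194

Solve n(9n−7)/2 ≤ 169409 for integer n.
n = 194 gives 168683 ≤ 169409, while n = 195 gives 170430 > 169409; so the answer is index 194.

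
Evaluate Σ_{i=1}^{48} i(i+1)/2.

19600

Σ i(i+1)/2 = (Σi² + Σi) / 2 over i = 1..48.
Σi = 1176 and Σi² = 38024.
(1·38024 + 1·1176) / 2 = 39200/2 = 19600.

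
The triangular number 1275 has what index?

50

Set n(n+1)/2 = 1275, giving n² + n − 2550 = 0.
The discriminant is 1 + 8·1275 = 10201, and √10201 = 101.
So n = (-1 + 101) / 2 = 100/2 = 50.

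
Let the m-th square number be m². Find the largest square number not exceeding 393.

Solve n² ≤ 393 for integer n.
n = 19 gives 361 ≤ 393, while n = 20 gives 400 > 393; so the answer is 361.

361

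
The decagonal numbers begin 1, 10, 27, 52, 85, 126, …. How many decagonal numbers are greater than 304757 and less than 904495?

The n-th decagonal number is n(4n−3).
Smallest index with value > 304757: n = 277 (giving 306085).
Largest index with value < 904495: n = 475 (giving 901075).
Indices 277 through 475: 199 terms.

199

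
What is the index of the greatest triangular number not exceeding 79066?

Solve n(n+1)/2 ≤ 79066 for integer n.
n = 397 gives 79003 ≤ 79066, while n = 398 gives 79401 > 79066; so the answer is index 397.

397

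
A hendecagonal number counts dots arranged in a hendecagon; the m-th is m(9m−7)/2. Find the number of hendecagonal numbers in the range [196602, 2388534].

519

The n-th hendecagonal number is n(9n−7)/2.
Smallest index with value ≥ 196602: n = 210 (giving 197715).
Largest index with value ≤ 2388534: n = 728 (giving 2382380).
Indices 210 through 728: 519 terms.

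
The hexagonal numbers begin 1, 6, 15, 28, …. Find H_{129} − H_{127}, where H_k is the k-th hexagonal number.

129·(2·129 − 1) = 33153 and 127·(2·127 − 1) = 32131.
Difference: 33153 − 32131 = 1022.

1022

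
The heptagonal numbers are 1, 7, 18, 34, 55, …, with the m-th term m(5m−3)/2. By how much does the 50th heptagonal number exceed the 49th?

246

Consecutive heptagonal numbers differ by 5n − 4: here 5·50 − 4 = 246.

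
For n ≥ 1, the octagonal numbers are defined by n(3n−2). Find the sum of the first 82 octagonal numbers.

554689

Σ i(3i−2) = 3Σi² − 2Σi over i = 1..82.
Σi = 3403 and Σi² = 187165.
3·187165 − 2·3403 = 554689.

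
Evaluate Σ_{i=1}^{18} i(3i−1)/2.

Σ i(3i−1)/2 = (3Σi² − Σi) / 2 over i = 1..18.
Σi = 171 and Σi² = 2109.
(3·2109 − 1·171) / 2 = 6156/2 = 3078.

3078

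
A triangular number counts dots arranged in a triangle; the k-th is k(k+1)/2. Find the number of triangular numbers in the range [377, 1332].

The n-th triangular number is n(n+1)/2.
Smallest index with value ≥ 377: n = 27 (giving 378).
Largest index with value ≤ 1332: n = 51 (giving 1326).
Indices 27 through 51: 25 terms.

25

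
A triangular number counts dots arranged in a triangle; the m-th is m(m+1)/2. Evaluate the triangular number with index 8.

36

The 8th triangular number is n(n+1)/2 with n = 8.
8·9/2 = 72/2 = 36.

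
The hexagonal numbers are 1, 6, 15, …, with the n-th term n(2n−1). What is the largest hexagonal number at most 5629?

Solve n(2n−1) ≤ 5629 for integer n.
n = 53 gives 5565 ≤ 5629, while n = 54 gives 5778 > 5629; so the answer is 5565.

5565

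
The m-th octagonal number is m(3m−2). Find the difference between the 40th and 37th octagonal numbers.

40·(3·40 − 2) = 4720 and 37·(3·37 − 2) = 4033.
Difference: 4720 − 4033 = 687.

687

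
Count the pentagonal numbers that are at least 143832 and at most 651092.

The n-th pentagonal number is n(3n−1)/2.
Smallest index with value ≥ 143832: n = 310 (giving 143995).
Largest index with value ≤ 651092: n = 659 (giving 651092).
Indices 310 through 659: 350 terms.

350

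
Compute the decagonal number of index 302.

363910

302·(4·302 − 3) = 302·1205 = 363910.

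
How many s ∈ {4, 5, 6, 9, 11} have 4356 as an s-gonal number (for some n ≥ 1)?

s = 4: P(4, 66) = 4356. ✓
s = 5: P(5, 54) = 4347 and P(5, 55) = 4510; 4356 is not s-gonal.
s = 6: P(6, 46) = 4186 and P(6, 47) = 4371; 4356 is not s-gonal.
s = 9: P(9, 35) = 4200 and P(9, 36) = 4446; 4356 is not s-gonal.
s = 11: P(11, 31) = 4216 and P(11, 32) = 4496; 4356 is not s-gonal.
Hits: s ∈ {4} → 1.

1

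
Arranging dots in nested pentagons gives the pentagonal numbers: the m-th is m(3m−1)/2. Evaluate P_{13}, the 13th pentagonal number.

247

The 13th pentagonal number is n(3n−1)/2 with n = 13.
13·(3·13 − 1)/2 = 13·38/2 = 13·19 = 247.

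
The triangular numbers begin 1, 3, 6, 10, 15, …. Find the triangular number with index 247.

247·248/2 = 61256/2 = 30628.

30628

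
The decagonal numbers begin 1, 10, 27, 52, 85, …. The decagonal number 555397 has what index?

Set n(4n−3) = 555397, giving 4n² − 3n − 555397 = 0.
The discriminant is 9 + 16·555397 = 8886361, and √8886361 = 2981.
So n = (3 + 2981) / 8 = 2984/8 = 373.

373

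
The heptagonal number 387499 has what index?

Set n(5n−3)/2 = 387499, giving 5n² − 3n − 774998 = 0.
The discriminant is 9 + 40·387499 = 15499969, and √15499969 = 3937.
So n = (3 + 3937) / 10 = 3940/10 = 394.

394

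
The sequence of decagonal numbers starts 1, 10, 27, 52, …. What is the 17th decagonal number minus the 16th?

129

Consecutive decagonal numbers differ by 8n − 7: here 8·17 − 7 = 129.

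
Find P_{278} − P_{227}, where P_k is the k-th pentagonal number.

278·(3·278 − 1)/2 = 115787 and 227·(3·227 − 1)/2 = 77180.
Difference: 115787 − 77180 = 38607.

38607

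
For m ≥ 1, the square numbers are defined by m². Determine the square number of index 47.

47² = 2209.

2209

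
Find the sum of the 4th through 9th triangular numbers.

155

Σ i(i+1)/2 = (Σi² + Σi) / 2 over i = 4..9.
Σi = 45 − 6 = 39 and Σi² = 285 − 14 = 271.
(1·271 + 1·39) / 2 = 310/2 = 155.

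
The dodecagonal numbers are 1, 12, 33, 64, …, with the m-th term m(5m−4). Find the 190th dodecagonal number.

The 190th dodecagonal number is n(5n−4) with n = 190.
190·(5·190 − 4) = 190·946 = 179740.

179740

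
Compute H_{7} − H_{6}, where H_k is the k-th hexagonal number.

Consecutive hexagonal numbers differ by 4n − 3: here 4·7 − 3 = 25.

25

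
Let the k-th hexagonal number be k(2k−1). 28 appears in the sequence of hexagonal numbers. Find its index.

4

Set n(2n−1) = 28, giving 2n² − n − 28 = 0.
The discriminant is 1 + 8·28 = 225, and √225 = 15.
So n = (1 + 15) / 4 = 16/4 = 4.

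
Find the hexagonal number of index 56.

6216

56·(2·56 − 1) = 56·111 = 6216.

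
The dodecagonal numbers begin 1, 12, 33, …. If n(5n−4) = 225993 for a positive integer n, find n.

213

Set n(5n−4) = 225993, giving 5n² − 4n − 225993 = 0.
So n = (4 + 2126) / 10 = 2130/10 = 213.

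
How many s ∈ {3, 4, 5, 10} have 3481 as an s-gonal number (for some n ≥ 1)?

s = 3: P(3, 82) = 3403 and P(3, 83) = 3486; 3481 is not s-gonal.
s = 4: P(4, 59) = 3481. ✓
s = 5: P(5, 48) = 3432 and P(5, 49) = 3577; 3481 is not s-gonal.
s = 10: P(10, 29) = 3277 and P(10, 30) = 3510; 3481 is not s-gonal.
Hits: s ∈ {4} → 1.

1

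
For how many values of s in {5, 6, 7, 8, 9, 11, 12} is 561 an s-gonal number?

2

s = 5: P(5, 19) = 532 and P(5, 20) = 590; 561 is not s-gonal.
s = 6: P(6, 17) = 561. ✓
s = 7: P(7, 15) = 540 and P(7, 16) = 616; 561 is not s-gonal.
s = 8: P(8, 14) = 560 and P(8, 15) = 645; 561 is not s-gonal.
s = 9: P(9, 13) = 559 and P(9, 14) = 651; 561 is not s-gonal.
s = 11: P(11, 11) = 506 and P(11, 12) = 606; 561 is not s-gonal.
s = 12: P(12, 11) = 561. ✓
Hits: s ∈ {6, 12} → 2.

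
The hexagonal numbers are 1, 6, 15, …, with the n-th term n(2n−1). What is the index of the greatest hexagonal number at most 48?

Solve n(2n−1) ≤ 48 for integer n.
n = 5 gives 45 ≤ 48, while n = 6 gives 66 > 48; so the answer is index 5.

5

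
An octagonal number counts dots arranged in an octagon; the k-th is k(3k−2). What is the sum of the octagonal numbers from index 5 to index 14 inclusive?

2765

Σ i(3i−2) = 3Σi² − 2Σi over i = 5..14.
Σi = 105 − 10 = 95 and Σi² = 1015 − 30 = 985.
3·985 − 2·95 = 2765.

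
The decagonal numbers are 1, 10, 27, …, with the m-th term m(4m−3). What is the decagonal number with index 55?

The 55th decagonal number is n(4n−3) with n = 55.
55·(4·55 − 3) = 55·217 = 11935.

11935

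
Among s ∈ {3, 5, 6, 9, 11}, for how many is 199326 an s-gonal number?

s = 3: P(3, 630) = 198765 and P(3, 631) = 199396; 199326 is not s-gonal.
s = 5: P(5, 364) = 198562 and P(5, 365) = 199655; 199326 is not s-gonal.
s = 6: P(6, 315) = 198135 and P(6, 316) = 199396; 199326 is not s-gonal.
s = 9: P(9, 239) = 199326. ✓
s = 11: P(11, 210) = 197715 and P(11, 211) = 199606; 199326 is not s-gonal.
Hits: s ∈ {9} → 1.

1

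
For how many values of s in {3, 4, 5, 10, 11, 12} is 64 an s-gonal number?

s = 3: P(3, 10) = 55 and P(3, 11) = 66; 64 is not s-gonal.
s = 4: P(4, 8) = 64. ✓
s = 5: P(5, 6) = 51 and P(5, 7) = 70; 64 is not s-gonal.
s = 10: P(10, 4) = 52 and P(10, 5) = 85; 64 is not s-gonal.
s = 11: P(11, 4) = 58 and P(11, 5) = 95; 64 is not s-gonal.
s = 12: P(12, 4) = 64. ✓
Hits: s ∈ {4, 12} → 2.

2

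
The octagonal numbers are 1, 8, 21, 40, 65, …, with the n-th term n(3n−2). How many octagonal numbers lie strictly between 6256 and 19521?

The n-th octagonal number is n(3n−2).
Smallest index with value > 6256: n = 47 (giving 6533).
Largest index with value < 19521: n = 80 (giving 19040).
Indices 47 through 80: 34 terms.

34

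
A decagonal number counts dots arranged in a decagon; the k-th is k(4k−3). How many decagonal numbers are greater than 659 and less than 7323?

30

The n-th decagonal number is n(4n−3).
Smallest index with value > 659: n = 14 (giving 742).
Largest index with value < 7323: n = 43 (giving 7267).
Indices 14 through 43: 30 terms.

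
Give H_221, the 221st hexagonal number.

221·(2·221 − 1) = 221·441 = 97461.

97461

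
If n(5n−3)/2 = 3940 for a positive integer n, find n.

40

Set n(5n−3)/2 = 3940, giving 5n² − 3n − 7880 = 0.
The discriminant is 9 + 40·3940 = 157609, and √157609 = 397.
So n = (3 + 397) / 10 = 400/10 = 40.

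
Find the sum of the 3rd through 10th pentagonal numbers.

544

Σ i(3i−1)/2 = (3Σi² − Σi) / 2 over i = 3..10.
Σi = 55 − 3 = 52 and Σi² = 385 − 5 = 380.
(3·380 − 1·52) / 2 = 1088/2 = 544.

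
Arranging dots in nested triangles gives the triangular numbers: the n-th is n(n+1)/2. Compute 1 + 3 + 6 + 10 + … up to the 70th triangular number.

59640

Σ i(i+1)/2 = (Σi² + Σi) / 2 over i = 1..70.
Σi = 2485 and Σi² = 116795.
(1·116795 + 1·2485) / 2 = 119280/2 = 59640.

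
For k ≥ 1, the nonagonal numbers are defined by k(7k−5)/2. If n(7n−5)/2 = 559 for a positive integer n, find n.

Set n(7n−5)/2 = 559, giving 7n² − 5n − 1118 = 0.
The discriminant is 25 + 56·559 = 31329, and √31329 = 177.
So n = (5 + 177) / 14 = 182/14 = 13.

13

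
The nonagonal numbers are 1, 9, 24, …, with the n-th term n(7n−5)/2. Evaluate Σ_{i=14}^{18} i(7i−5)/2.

Σ i(7i−5)/2 = (7Σi² − 5Σi) / 2 over i = 14..18.
Σi = 171 − 91 = 80 and Σi² = 2109 − 819 = 1290.
(7·1290 − 5·80) / 2 = 8630/2 = 4315.

4315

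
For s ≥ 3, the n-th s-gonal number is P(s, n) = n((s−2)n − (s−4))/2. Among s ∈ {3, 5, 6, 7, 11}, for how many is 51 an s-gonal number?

1

s = 3: P(3, 9) = 45 and P(3, 10) = 55; 51 is not s-gonal.
s = 5: P(5, 6) = 51. ✓
s = 6: P(6, 5) = 45 and P(6, 6) = 66; 51 is not s-gonal.
s = 7: P(7, 4) = 34 and P(7, 5) = 55; 51 is not s-gonal.
s = 11: P(11, 3) = 30 and P(11, 4) = 58; 51 is not s-gonal.
Hits: s ∈ {5} → 1.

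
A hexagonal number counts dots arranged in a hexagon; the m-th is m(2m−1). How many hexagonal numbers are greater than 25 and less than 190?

6

The n-th hexagonal number is n(2n−1).
Smallest index with value > 25: n = 4 (giving 28).
Largest index with value < 190: n = 9 (giving 153).
Indices 4 through 9: 6 terms.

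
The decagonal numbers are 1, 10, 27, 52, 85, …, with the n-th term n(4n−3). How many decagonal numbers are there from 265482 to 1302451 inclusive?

The n-th decagonal number is n(4n−3).
Smallest index with value ≥ 265482: n = 258 (giving 265482).
Largest index with value ≤ 1302451: n = 571 (giving 1302451).
Indices 258 through 571: 314 terms.

314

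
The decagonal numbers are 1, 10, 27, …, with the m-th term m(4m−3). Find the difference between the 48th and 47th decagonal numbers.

Consecutive decagonal numbers differ by 8n − 7: here 8·48 − 7 = 377.

377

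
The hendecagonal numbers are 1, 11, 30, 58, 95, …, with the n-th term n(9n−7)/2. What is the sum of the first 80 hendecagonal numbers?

Σ i(9i−7)/2 = (9Σi² − 7Σi) / 2 over i = 1..80.
Σi = 3240 and Σi² = 173880.
(9·173880 − 7·3240) / 2 = 1542240/2 = 771120.

771120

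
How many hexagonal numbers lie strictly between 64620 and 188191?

The n-th hexagonal number is n(2n−1).
Smallest index with value > 64620: n = 181 (giving 65341).
Largest index with value < 188191: n = 306 (giving 186966).
Indices 181 through 306: 126 terms.

126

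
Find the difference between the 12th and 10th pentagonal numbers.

65

12·(3·12 − 1)/2 = 210 and 10·(3·10 − 1)/2 = 145.
Difference: 210 − 145 = 65.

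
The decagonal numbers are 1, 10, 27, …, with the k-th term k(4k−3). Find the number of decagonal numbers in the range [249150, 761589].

The n-th decagonal number is n(4n−3).
Smallest index with value ≥ 249150: n = 250 (giving 249250).
Largest index with value ≤ 761589: n = 436 (giving 759076).
Indices 250 through 436: 187 terms.

187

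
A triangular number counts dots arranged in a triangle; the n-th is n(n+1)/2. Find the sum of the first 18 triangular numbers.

1140

Σ i(i+1)/2 = (Σi² + Σi) / 2 over i = 1..18.
Σi = 171 and Σi² = 2109.
(1·2109 + 1·171) / 2 = 2280/2 = 1140.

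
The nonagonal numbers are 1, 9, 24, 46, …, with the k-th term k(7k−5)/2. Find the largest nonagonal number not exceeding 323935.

Solve n(7n−5)/2 ≤ 323935 for integer n.
n = 304 gives 322696 ≤ 323935, while n = 305 gives 324825 > 323935; so the answer is 322696.

322696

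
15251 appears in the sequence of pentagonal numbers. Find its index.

Set n(3n−1)/2 = 15251, giving 3n² − n − 30502 = 0.
The discriminant is 1 + 24·15251 = 366025, and √366025 = 605.
So n = (1 + 605) / 6 = 606/6 = 101.

101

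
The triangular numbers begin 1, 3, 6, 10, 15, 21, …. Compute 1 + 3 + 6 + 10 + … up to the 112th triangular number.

240464

Σ i(i+1)/2 = (Σi² + Σi) / 2 over i = 1..112.
Σi = 6328 and Σi² = 474600.
(1·474600 + 1·6328) / 2 = 480928/2 = 240464.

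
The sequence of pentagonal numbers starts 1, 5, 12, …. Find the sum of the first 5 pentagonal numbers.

Σ i(3i−1)/2 = (3Σi² − Σi) / 2 over i = 1..5.
Σi = 15 and Σi² = 55.
(3·55 − 1·15) / 2 = 150/2 = 75.

75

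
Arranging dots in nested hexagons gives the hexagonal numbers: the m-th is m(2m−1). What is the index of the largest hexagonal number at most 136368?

261

Solve n(2n−1) ≤ 136368 for integer n.
n = 261 gives 135981 ≤ 136368, while n = 262 gives 137026 > 136368; so the answer is index 261.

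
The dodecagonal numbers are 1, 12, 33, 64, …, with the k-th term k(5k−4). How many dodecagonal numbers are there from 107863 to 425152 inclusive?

145

The n-th dodecagonal number is n(5n−4).
Smallest index with value ≥ 107863: n = 148 (giving 108928).
Largest index with value ≤ 425152: n = 292 (giving 425152).
Indices 148 through 292: 145 terms.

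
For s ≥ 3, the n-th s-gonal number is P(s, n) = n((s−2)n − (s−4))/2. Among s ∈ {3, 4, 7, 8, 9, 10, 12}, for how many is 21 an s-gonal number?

2

s = 3: P(3, 6) = 21. ✓
s = 4: P(4, 4) = 16 and P(4, 5) = 25; 21 is not s-gonal.
s = 7: P(7, 3) = 18 and P(7, 4) = 34; 21 is not s-gonal.
s = 8: P(8, 3) = 21. ✓
s = 9: P(9, 2) = 9 and P(9, 3) = 24; 21 is not s-gonal.
s = 10: P(10, 2) = 10 and P(10, 3) = 27; 21 is not s-gonal.
s = 12: P(12, 2) = 12 and P(12, 3) = 33; 21 is not s-gonal.
Hits: s ∈ {3, 8} → 2.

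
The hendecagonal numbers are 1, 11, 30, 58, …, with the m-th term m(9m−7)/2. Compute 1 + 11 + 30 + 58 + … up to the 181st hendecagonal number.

Σ i(9i−7)/2 = (9Σi² − 7Σi) / 2 over i = 1..181.
Σi = 16471 and Σi² = 1992991.
(9·1992991 − 7·16471) / 2 = 17821622/2 = 8910811.

8910811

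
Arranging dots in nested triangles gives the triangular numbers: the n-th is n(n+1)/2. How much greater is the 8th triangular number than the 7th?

Consecutive triangular numbers differ by n: T_{8} − T_{7} = 8.

8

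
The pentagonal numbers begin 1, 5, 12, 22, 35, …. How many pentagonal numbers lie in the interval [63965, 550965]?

The n-th pentagonal number is n(3n−1)/2.
Smallest index with value ≥ 63965: n = 207 (giving 64170).
Largest index with value ≤ 550965: n = 606 (giving 550551).
Indices 207 through 606: 400 terms.

400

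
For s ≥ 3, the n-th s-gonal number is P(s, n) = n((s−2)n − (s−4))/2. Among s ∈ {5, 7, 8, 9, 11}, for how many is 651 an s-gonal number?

2

s = 5: P(5, 21) = 651. ✓
s = 7: P(7, 16) = 616 and P(7, 17) = 697; 651 is not s-gonal.
s = 8: P(8, 15) = 645 and P(8, 16) = 736; 651 is not s-gonal.
s = 9: P(9, 14) = 651. ✓
s = 11: P(11, 12) = 606 and P(11, 13) = 715; 651 is not s-gonal.
Hits: s ∈ {5, 9} → 2.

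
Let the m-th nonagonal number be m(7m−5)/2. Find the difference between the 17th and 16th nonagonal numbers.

113

Consecutive nonagonal numbers differ by 7n − 6: here 7·17 − 6 = 113.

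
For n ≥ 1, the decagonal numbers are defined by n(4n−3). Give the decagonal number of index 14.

The 14th decagonal number is n(4n−3) with n = 14.
14·(4·14 − 3) = 14·53 = 742.

742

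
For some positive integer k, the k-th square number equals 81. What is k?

9

We need n² = 81, so n = √81 = 9.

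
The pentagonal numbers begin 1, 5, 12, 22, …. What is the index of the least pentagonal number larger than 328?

15

Solve n(3n−1)/2 > 328 for integer n.
The largest n with value ≤ 328 is 14 (since 287 ≤ 328 < 330), so the first above is n = 15, value 330.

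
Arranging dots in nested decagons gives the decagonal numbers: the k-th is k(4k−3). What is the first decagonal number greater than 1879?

Solve n(4n−3) > 1879 for integer n.
The largest n with value ≤ 1879 is 22 (since 1870 ≤ 1879 < 2047), so the first above is n = 23, value 2047.

2047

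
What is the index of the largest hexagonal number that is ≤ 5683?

Solve n(2n−1) ≤ 5683 for integer n.
n = 53 gives 5565 ≤ 5683, while n = 54 gives 5778 > 5683; so the answer is index 53.

53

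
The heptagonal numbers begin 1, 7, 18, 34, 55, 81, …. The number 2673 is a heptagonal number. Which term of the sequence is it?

Set n(5n−3)/2 = 2673, giving 5n² − 3n − 5346 = 0.
The discriminant is 9 + 40·2673 = 106929, and √106929 = 327.
So n = (3 + 327) / 10 = 330/10 = 33.
Check: 33·(5·33 − 3)/2 = 2673. ✓

33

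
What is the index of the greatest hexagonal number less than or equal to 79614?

Solve n(2n−1) ≤ 79614 for integer n.
n = 199 gives 79003 ≤ 79614, while n = 200 gives 79800 > 79614; so the answer is index 199.

199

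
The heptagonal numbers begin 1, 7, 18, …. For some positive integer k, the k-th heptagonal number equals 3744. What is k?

Set n(5n−3)/2 = 3744, giving 5n² − 3n − 7488 = 0.
So n = (3 + 387) / 10 = 390/10 = 39.

39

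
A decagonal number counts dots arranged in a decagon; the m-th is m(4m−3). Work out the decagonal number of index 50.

9850

The 50th decagonal number is n(4n−3) with n = 50.
50·(4·50 − 3) = 50·197 = 9850.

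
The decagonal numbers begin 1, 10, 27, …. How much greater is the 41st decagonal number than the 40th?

Consecutive decagonal numbers differ by 8n − 7: here 8·41 − 7 = 321.

321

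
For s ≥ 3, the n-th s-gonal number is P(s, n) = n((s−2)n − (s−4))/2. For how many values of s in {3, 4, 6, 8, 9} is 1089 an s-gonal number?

s = 3: P(3, 46) = 1081 and P(3, 47) = 1128; 1089 is not s-gonal.
s = 4: P(4, 33) = 1089. ✓
s = 6: P(6, 23) = 1035 and P(6, 24) = 1128; 1089 is not s-gonal.
s = 8: P(8, 19) = 1045 and P(8, 20) = 1160; 1089 is not s-gonal.
s = 9: P(9, 18) = 1089. ✓
Hits: s ∈ {4, 9} → 2.

2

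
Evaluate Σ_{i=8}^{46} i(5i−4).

Σ i(5i−4) = 5Σi² − 4Σi over i = 8..46.
Σi = 1081 − 28 = 1053 and Σi² = 33511 − 140 = 33371.
5·33371 − 4·1053 = 162643.

162643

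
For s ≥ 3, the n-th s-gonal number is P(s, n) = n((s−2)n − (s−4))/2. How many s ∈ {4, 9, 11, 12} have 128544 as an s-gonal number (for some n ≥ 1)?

s = 4: P(4, 358) = 128164 and P(4, 359) = 128881; 128544 is not s-gonal.
s = 9: P(9, 192) = 128544. ✓
s = 11: P(11, 169) = 127933 and P(11, 170) = 129455; 128544 is not s-gonal.
s = 12: P(12, 160) = 127360 and P(12, 161) = 128961; 128544 is not s-gonal.
Hits: s ∈ {9} → 1.

1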